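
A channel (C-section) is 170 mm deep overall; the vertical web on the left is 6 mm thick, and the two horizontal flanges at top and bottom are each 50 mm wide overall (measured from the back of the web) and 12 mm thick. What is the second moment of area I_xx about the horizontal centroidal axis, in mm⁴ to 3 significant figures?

Treat the section as a set of non-overlapping primitives; coordinates are from the bounding-box lower-left.
Web: 6 × 170, A = 1 020 mm², y = 85 mm, Ī = 2 456 500 mm⁴.
Top flange (beyond web): 44 × 12, A = 528 mm², y = 164 mm, Ī = 6 336 mm⁴.
Bottom flange (beyond web): 44 × 12, A = 528 mm², y = 6 mm, Ī = 6 336 mm⁴.
By symmetry the centroid is at mid-height, ȳ = 85 mm.
Transfer each piece to the horizontal centroidal axis using Ī + A·d² with d = y − 85:
  web: d = 0 mm → contributes +2 456 500 mm⁴
  top flange (beyond web): d = 79 mm → contributes +3 301 584 mm⁴
  bottom flange (beyond web): d = -79 mm → contributes +3 301 584 mm⁴
Total I = 9 059 668 mm⁴.

I_xx ≈ 9.06 × 10⁶ mm⁴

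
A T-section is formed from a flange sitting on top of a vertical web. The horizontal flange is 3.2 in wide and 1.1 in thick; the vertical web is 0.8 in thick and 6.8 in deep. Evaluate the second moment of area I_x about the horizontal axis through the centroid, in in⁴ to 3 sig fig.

Decompose the section into non-overlapping parts with the origin at the bottom-left of its bounding rectangle.
Flange: 3.2 × 1.1, A = 3.52 in², y = 7.35 in, Ī = 0.35493 in⁴.
Web: 0.8 × 6.8, A = 5.44 in², y = 3.4 in, Ī = 20.962 in⁴.
Centroid: ȳ = ΣA·y / ΣA = 4.9518 in.
Transfer each piece to the horizontal axis through the centroid using Ī + A·d² with d = y − 4.9518:
  flange: d = 2.3982 in → contributes +20.6 in⁴
  web: d = -1.5518 in → contributes +34.062 in⁴
Total I = 54.662 in⁴.

I_x ≈ 54.7 in⁴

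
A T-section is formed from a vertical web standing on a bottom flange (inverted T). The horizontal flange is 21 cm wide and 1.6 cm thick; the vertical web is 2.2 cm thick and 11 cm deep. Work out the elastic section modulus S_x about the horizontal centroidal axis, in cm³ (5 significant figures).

Decompose the section into non-overlapping parts with the origin at the bottom-left of its bounding rectangle.
Flange: 21 × 1.6, A = 33.6 cm², y = 0.8 cm, Ī = 7.168 cm⁴.
Web: 2.2 × 11, A = 24.2 cm², y = 7.1 cm, Ī = 244.0167 cm⁴.
Centroid: ȳ = ΣA·y / ΣA = 3.437716 cm.
Transfer each piece to the horizontal centroidal axis using Ī + A·d² with d = y − 3.437716:
  flange: d = -2.637716 cm → contributes +240.9416 cm⁴
  web: d = 3.662284 cm → contributes +568.5949 cm⁴
Total I = 809.5364 cm⁴.
Extreme fibre distance c = 9.162284 cm; S = I/c = 88.35531 cm³.

S_x ≈ 88.355 cm³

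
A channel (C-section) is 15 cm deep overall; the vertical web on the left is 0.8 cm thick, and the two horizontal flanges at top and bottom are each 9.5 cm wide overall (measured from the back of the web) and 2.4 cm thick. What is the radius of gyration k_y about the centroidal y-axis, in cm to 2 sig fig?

Break the section into simple shapes (no overlaps), measuring from the bottom-left corner of the bounding box.
Web: 0.8 × 15, A = 12 cm², x = 0.4 cm, Ī = 0.64 cm⁴.
Top flange (beyond web): 8.7 × 2.4, A = 20.88 cm², x = 5.15 cm, Ī = 131.7 cm⁴.
Bottom flange (beyond web): 8.7 × 2.4, A = 20.88 cm², x = 5.15 cm, Ī = 131.7 cm⁴.
Centroid: x̄ = ΣA·x / ΣA = 4.09 cm.
Transfer each piece to the centroidal y-axis using Ī + A·d² with d = x − 4.09:
  web: d = -3.69 cm → contributes +164 cm⁴
  top flange (beyond web): d = 1.06 cm → contributes +155.2 cm⁴
  bottom flange (beyond web): d = 1.06 cm → contributes +155.2 cm⁴
Total I = 474.4 cm⁴.
Radius of gyration: k = √(I/A) = √(474.4 / 53.76) = 2.97 cm.

k_y ≈ 3.0 cm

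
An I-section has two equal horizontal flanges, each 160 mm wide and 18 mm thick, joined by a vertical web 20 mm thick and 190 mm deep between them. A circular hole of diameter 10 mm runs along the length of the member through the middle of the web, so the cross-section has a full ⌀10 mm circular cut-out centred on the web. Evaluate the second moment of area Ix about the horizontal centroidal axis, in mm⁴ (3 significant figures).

Ix ≈ 7.39 × 10⁷ mm⁴

Split into non-overlapping primitives; take the origin at the lower-left of the bounding box.
Bottom flange: 160 × 18, A = 2 880 mm², y = 9 mm, Ī = 77 760 mm⁴.
Web: 20 × 190, A = 3 800 mm², y = 113 mm, Ī = 11 431 667 mm⁴.
Top flange: 160 × 18, A = 2 880 mm², y = 217 mm, Ī = 77 760 mm⁴.
Hole (subtracted): ⌀10, A = 78.54 mm², y = 113 mm, Ī = 490.87 mm⁴.
By symmetry the centroid is at mid-height, ȳ = 113 mm.
Transfer each piece to the horizontal centroidal axis using Ī + A·d² with d = y − 113:
  bottom flange: d = -104 mm → contributes +31 227 840 mm⁴
  web: d = 0 mm → contributes +11 431 667 mm⁴
  top flange: d = 104 mm → contributes +31 227 840 mm⁴
  hole: d = 0 mm → contributes −490.87 mm⁴
Total I = 73 886 856 mm⁴.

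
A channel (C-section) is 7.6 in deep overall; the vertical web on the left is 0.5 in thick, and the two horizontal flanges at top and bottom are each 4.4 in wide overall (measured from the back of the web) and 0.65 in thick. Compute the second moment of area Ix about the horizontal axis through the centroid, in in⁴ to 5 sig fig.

Ix ≈ 79.693 in⁴

Treat the section as a set of non-overlapping primitives; coordinates are from the bounding-box lower-left.
Web: 0.5 × 7.6, A = 3.8 in², y = 3.8 in, Ī = 18.29067 in⁴.
Top flange (beyond web): 3.9 × 0.65, A = 2.535 in², y = 7.275 in, Ī = 0.08925313 in⁴.
Bottom flange (beyond web): 3.9 × 0.65, A = 2.535 in², y = 0.325 in, Ī = 0.08925313 in⁴.
By symmetry the centroid is at mid-height, ȳ = 3.8 in.
Transfer each piece to the horizontal axis through the centroid using Ī + A·d² with d = y − 3.8:
  web: d = 0 in → contributes +18.29067 in⁴
  top flange (beyond web): d = 3.475 in → contributes +30.70096 in⁴
  bottom flange (beyond web): d = -3.475 in → contributes +30.70096 in⁴
Total I = 79.69259 in⁴.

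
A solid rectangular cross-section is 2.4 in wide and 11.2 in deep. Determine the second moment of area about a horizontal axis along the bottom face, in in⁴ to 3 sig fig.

I_base ≈ 1120 in⁴

The section: 2.4 × 11.2, A = 26.88 in², y = 5.6 in, Ī = 280.99 in⁴.
Transfer it to a horizontal axis along the bottom face using Ī + A·d² with d = y − 0:
  the section: d = 5.6 in → contributes +1123.9 in⁴
Total I = 1123.9 in⁴.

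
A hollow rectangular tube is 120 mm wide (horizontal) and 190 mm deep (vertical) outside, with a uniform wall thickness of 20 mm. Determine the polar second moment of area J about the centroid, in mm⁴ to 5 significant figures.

Split into non-overlapping primitives; take the origin at the lower-left of the bounding box.
Outer rectangle: 120 × 190, A = 22 800 mm², y = 95 mm, Ī = 68 590 000 mm⁴.
Inner void (subtracted): 80 × 150, A = 12 000 mm², y = 95 mm, Ī = 22 500 000 mm⁴.
By symmetry the centroid is at mid-height, ȳ = 95 mm.
All pieces are centred on the centroidal x-axis, so I = ΣĪ (holes subtracted) = 46 090 000 mm⁴.
Repeating about the centroidal y-axis gives I_y = 20 960 000 mm⁴.
Polar second moment: J = I_x + I_y = 67 050 000 mm⁴.

J ≈ 6.7050 × 10⁷ mm⁴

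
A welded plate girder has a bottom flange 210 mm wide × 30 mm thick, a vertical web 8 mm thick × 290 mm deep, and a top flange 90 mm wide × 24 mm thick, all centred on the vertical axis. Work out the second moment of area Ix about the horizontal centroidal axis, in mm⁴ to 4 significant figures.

Split into non-overlapping primitives; take the origin at the lower-left of the bounding box.
Bottom plate: 210 × 30, A = 6 300 mm², y = 15 mm, Ī = 472 500 mm⁴.
Web plate: 8 × 290, A = 2 320 mm², y = 175 mm, Ī = 16 259 333 mm⁴.
Top plate: 90 × 24, A = 2 160 mm², y = 332 mm, Ī = 103 680 mm⁴.
Centroid: ȳ = ΣA·y / ΣA = 112.952 mm.
Transfer each piece to the horizontal centroidal axis using Ī + A·d² with d = y − 112.952:
  bottom plate: d = -97.9518 mm → contributes +60 918 151 mm⁴
  web plate: d = 62.0482 mm → contributes +25 191 296 mm⁴
  top plate: d = 219.048 mm → contributes +103 745 082 mm⁴
Total I = 189 854 528 mm⁴.

Ix ≈ 1.899 × 10⁸ mm⁴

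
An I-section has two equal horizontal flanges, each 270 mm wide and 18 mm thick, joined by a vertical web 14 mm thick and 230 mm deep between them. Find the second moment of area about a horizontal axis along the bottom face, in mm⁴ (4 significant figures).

Split into non-overlapping primitives; take the origin at the lower-left of the bounding box.
Bottom flange: 270 × 18, A = 4 860 mm², y = 9 mm, Ī = 131 220 mm⁴.
Web: 14 × 230, A = 3 220 mm², y = 133 mm, Ī = 14 194 833 mm⁴.
Top flange: 270 × 18, A = 4 860 mm², y = 257 mm, Ī = 131 220 mm⁴.
Transfer each piece to a horizontal axis along the bottom face using Ī + A·d² with d = y − 0:
  bottom flange: d = 9 mm → contributes +524 880 mm⁴
  web: d = 133 mm → contributes +71 153 413 mm⁴
  top flange: d = 257 mm → contributes +321 129 360 mm⁴
Total I = 392 807 653 mm⁴.

I_base ≈ 3.928 × 10⁸ mm⁴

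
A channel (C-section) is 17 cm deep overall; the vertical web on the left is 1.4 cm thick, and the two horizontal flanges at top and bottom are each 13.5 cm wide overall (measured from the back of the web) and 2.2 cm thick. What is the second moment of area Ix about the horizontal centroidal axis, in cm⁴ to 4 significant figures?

Treat the section as a set of non-overlapping primitives; coordinates are from the bounding-box lower-left.
Web: 1.4 × 17, A = 23.8 cm², y = 8.5 cm, Ī = 573.183 cm⁴.
Top flange (beyond web): 12.1 × 2.2, A = 26.62 cm², y = 15.9 cm, Ī = 10.7367 cm⁴.
Bottom flange (beyond web): 12.1 × 2.2, A = 26.62 cm², y = 1.1 cm, Ī = 10.7367 cm⁴.
By symmetry the centroid is at mid-height, ȳ = 8.5 cm.
Transfer each piece to the horizontal centroidal axis using Ī + A·d² with d = y − 8.5:
  web: d = 0 cm → contributes +573.183 cm⁴
  top flange (beyond web): d = 7.4 cm → contributes +1468.45 cm⁴
  bottom flange (beyond web): d = -7.4 cm → contributes +1468.45 cm⁴
Total I = 3510.08 cm⁴.

Ix ≈ 3510 cm⁴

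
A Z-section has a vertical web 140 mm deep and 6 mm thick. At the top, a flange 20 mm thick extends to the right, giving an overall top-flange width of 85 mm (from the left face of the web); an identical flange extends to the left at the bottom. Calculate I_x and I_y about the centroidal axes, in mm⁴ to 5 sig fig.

I_x ≈ 1.2853 × 10⁷ mm⁴, I_y ≈ 7.3537 × 10⁶ mm⁴

Decompose the section into non-overlapping parts with the origin at the bottom-left of its bounding rectangle.
Web: 6 × 140, A = 840 mm², y = 70 mm, Ī = 1 372 000 mm⁴.
Top flange (beyond web): 79 × 20, A = 1 580 mm², y = 130 mm, Ī = 52666.67 mm⁴.
Bottom flange (beyond web): 79 × 20, A = 1 580 mm², y = 10 mm, Ī = 52666.67 mm⁴.
Centroid: ȳ = ΣA·y / ΣA = 70 mm.
Transfer each piece to the centroidal x-axis using Ī + A·d² with d = y − 70:
  web: d = 0 mm → contributes +1 372 000 mm⁴
  top flange (beyond web): d = 60 mm → contributes +5 740 667 mm⁴
  bottom flange (beyond web): d = -60 mm → contributes +5 740 667 mm⁴
Total I = 12 853 333 mm⁴.
For the y-axis: x̄ = 82 mm.
Repeating about the centroidal y-axis gives I_y = 7 353 733 mm⁴.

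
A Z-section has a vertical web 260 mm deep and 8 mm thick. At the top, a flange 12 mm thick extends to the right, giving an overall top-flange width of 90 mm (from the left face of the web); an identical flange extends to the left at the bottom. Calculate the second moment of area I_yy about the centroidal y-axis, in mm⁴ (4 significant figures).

I_yy ≈ 5.099 × 10⁶ mm⁴

Split into non-overlapping primitives; take the origin at the lower-left of the bounding box.
Web: 8 × 260, A = 2 080 mm², x = 86 mm, Ī = 11093.3 mm⁴.
Top flange (beyond web): 82 × 12, A = 984 mm², x = 131 mm, Ī = 551 368 mm⁴.
Bottom flange (beyond web): 82 × 12, A = 984 mm², x = 41 mm, Ī = 551 368 mm⁴.
Centroid: x̄ = ΣA·x / ΣA = 86 mm.
Transfer each piece to the centroidal y-axis using Ī + A·d² with d = x − 86:
  web: d = 0 mm → contributes +11093.3 mm⁴
  top flange (beyond web): d = 45 mm → contributes +2 543 968 mm⁴
  bottom flange (beyond web): d = -45 mm → contributes +2 543 968 mm⁴
Total I = 5 099 029 mm⁴.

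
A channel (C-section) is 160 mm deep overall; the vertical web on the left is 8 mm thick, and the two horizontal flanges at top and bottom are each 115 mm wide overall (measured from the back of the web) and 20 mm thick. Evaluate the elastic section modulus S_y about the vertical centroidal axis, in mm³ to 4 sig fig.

Treat the section as a set of non-overlapping primitives; coordinates are from the bounding-box lower-left.
Web: 8 × 160, A = 1 280 mm², x = 4 mm, Ī = 6826.67 mm⁴.
Top flange (beyond web): 107 × 20, A = 2 140 mm², x = 61.5 mm, Ī = 2 041 738 mm⁴.
Bottom flange (beyond web): 107 × 20, A = 2 140 mm², x = 61.5 mm, Ī = 2 041 738 mm⁴.
Centroid: x̄ = ΣA·x / ΣA = 48.2626 mm.
Transfer each piece to the vertical centroidal axis using Ī + A·d² with d = x − 48.2626:
  web: d = -44.2626 mm → contributes +2 514 573 mm⁴
  top flange (beyond web): d = 13.2374 mm → contributes +2 416 728 mm⁴
  bottom flange (beyond web): d = 13.2374 mm → contributes +2 416 728 mm⁴
Total I = 7 348 030 mm⁴.
Extreme fibre distance c = 66.7374 mm; S = I/c = 110 104 mm³.

S_y ≈ 1.101 × 10⁵ mm³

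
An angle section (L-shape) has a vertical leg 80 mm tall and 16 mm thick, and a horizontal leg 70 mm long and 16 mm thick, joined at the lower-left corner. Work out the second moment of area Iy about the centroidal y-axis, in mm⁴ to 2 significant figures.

Iy ≈ 8.7 × 10⁵ mm⁴

Treat the section as a set of non-overlapping primitives; coordinates are from the bounding-box lower-left.
Vertical leg: 16 × 80, A = 1 280 mm², x = 8 mm, Ī = 27 307 mm⁴.
Horizontal leg (remainder): 54 × 16, A = 864 mm², x = 43 mm, Ī = 209 952 mm⁴.
Centroid: x̄ = ΣA·x / ΣA = 22.1 mm.
Transfer each piece to the centroidal y-axis using Ī + A·d² with d = x − 22.1:
  vertical leg: d = -14.1 mm → contributes +281 945 mm⁴
  horizontal leg (remainder): d = 20.9 mm → contributes +587 194 mm⁴
Total I = 869 139 mm⁴.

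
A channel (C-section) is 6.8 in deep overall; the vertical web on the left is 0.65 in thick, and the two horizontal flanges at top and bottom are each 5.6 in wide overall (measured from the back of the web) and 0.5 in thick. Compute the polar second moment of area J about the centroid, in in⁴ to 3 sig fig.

Split into non-overlapping primitives; take the origin at the lower-left of the bounding box.
Web: 0.65 × 6.8, A = 4.42 in², y = 3.4 in, Ī = 17.032 in⁴.
Top flange (beyond web): 4.95 × 0.5, A = 2.475 in², y = 6.55 in, Ī = 0.051563 in⁴.
Bottom flange (beyond web): 4.95 × 0.5, A = 2.475 in², y = 0.25 in, Ī = 0.051563 in⁴.
By symmetry the centroid is at mid-height, ȳ = 3.4 in.
Transfer each piece to the centroidal x-axis using Ī + A·d² with d = y − 3.4:
  web: d = 0 in → contributes +17.032 in⁴
  top flange (beyond web): d = 3.15 in → contributes +24.61 in⁴
  bottom flange (beyond web): d = -3.15 in → contributes +24.61 in⁴
Total I = 66.251 in⁴.
For the y-axis: x̄ = 1.8042 in.
Repeating about the centroidal y-axis gives I_y = 28.569 in⁴.
Polar second moment: J = I_x + I_y = 94.821 in⁴.

J ≈ 94.8 in⁴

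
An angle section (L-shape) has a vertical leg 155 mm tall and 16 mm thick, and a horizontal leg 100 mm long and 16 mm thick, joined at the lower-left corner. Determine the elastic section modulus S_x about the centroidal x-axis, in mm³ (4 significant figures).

S_x ≈ 9.030 × 10⁴ mm³

Break the section into simple shapes (no overlaps), measuring from the bottom-left corner of the bounding box.
Vertical leg: 16 × 155, A = 2 480 mm², y = 77.5 mm, Ī = 4 965 167 mm⁴.
Horizontal leg (remainder): 84 × 16, A = 1 344 mm², y = 8 mm, Ī = 28 672 mm⁴.
Centroid: ȳ = ΣA·y / ΣA = 53.0732 mm.
Transfer each piece to the centroidal x-axis using Ī + A·d² with d = y − 53.0732:
  vertical leg: d = 24.4268 mm → contributes +6 444 902 mm⁴
  horizontal leg (remainder): d = -45.0732 mm → contributes +2 759 136 mm⁴
Total I = 9 204 038 mm⁴.
Extreme fibre distance c = 101.927 mm; S = I/c = 90300.5 mm³.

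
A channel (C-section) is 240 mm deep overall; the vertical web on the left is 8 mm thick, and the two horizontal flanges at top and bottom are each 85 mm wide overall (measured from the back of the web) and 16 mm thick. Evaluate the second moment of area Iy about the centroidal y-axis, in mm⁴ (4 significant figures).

Iy ≈ 3.177 × 10⁶ mm⁴

Decompose the section into non-overlapping parts with the origin at the bottom-left of its bounding rectangle.
Web: 8 × 240, A = 1 920 mm², x = 4 mm, Ī = 10 240 mm⁴.
Top flange (beyond web): 77 × 16, A = 1 232 mm², x = 46.5 mm, Ī = 608 711 mm⁴.
Bottom flange (beyond web): 77 × 16, A = 1 232 mm², x = 46.5 mm, Ī = 608 711 mm⁴.
Centroid: x̄ = ΣA·x / ΣA = 27.8869 mm.
Transfer each piece to the centroidal y-axis using Ī + A·d² with d = x − 27.8869:
  web: d = -23.8869 mm → contributes +1 105 758 mm⁴
  top flange (beyond web): d = 18.6131 mm → contributes +1 035 536 mm⁴
  bottom flange (beyond web): d = 18.6131 mm → contributes +1 035 536 mm⁴
Total I = 3 176 829 mm⁴.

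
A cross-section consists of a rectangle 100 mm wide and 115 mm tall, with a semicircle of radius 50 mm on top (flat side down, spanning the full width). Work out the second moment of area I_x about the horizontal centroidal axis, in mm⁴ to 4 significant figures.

I_x ≈ 3.150 × 10⁷ mm⁴

Treat the section as a set of non-overlapping primitives; coordinates are from the bounding-box lower-left.
Rectangular body: 100 × 115, A = 11 500 mm², y = 57.5 mm, Ī = 12 673 958 mm⁴.
Semicircular cap: semicircle r = 50, A = 3926.99 mm², y = 136.221 mm, Ī = 685 981 mm⁴.
Centroid: ȳ = ΣA·y / ΣA = 77.5386 mm.
Transfer each piece to the horizontal centroidal axis using Ī + A·d² with d = y − 77.5386:
  rectangular body: d = -20.0386 mm → contributes +17 291 732 mm⁴
  semicircular cap: d = 58.6821 mm → contributes +14 208 904 mm⁴
Total I = 31 500 635 mm⁴.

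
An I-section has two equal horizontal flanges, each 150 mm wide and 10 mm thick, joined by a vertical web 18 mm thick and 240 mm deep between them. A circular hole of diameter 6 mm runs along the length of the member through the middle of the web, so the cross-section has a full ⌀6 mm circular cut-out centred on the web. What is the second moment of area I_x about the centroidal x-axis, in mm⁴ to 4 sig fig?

Treat the section as a set of non-overlapping primitives; coordinates are from the bounding-box lower-left.
Bottom flange: 150 × 10, A = 1 500 mm², y = 5 mm, Ī = 12 500 mm⁴.
Web: 18 × 240, A = 4 320 mm², y = 130 mm, Ī = 20 736 000 mm⁴.
Top flange: 150 × 10, A = 1 500 mm², y = 255 mm, Ī = 12 500 mm⁴.
Hole (subtracted): ⌀6, A = 28.2743 mm², y = 130 mm, Ī = 63.6173 mm⁴.
By symmetry the centroid is at mid-height, ȳ = 130 mm.
Transfer each piece to the centroidal x-axis using Ī + A·d² with d = y − 130:
  bottom flange: d = -125 mm → contributes +23 450 000 mm⁴
  web: d = 0 mm → contributes +20 736 000 mm⁴
  top flange: d = 125 mm → contributes +23 450 000 mm⁴
  hole: d = 0 mm → contributes −63.6173 mm⁴
Total I = 67 635 936 mm⁴.

I_x ≈ 6.764 × 10⁷ mm⁴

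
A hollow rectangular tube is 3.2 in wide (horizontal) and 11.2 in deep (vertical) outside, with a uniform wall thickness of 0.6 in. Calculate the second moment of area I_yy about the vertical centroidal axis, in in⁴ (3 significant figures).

I_yy ≈ 23.9 in⁴

Break the section into simple shapes (no overlaps), measuring from the bottom-left corner of the bounding box.
Outer rectangle: 3.2 × 11.2, A = 35.84 in², x = 1.6 in, Ī = 30.583 in⁴.
Inner void (subtracted): 2 × 10, A = 20 in², x = 1.6 in, Ī = 6.6667 in⁴.
By symmetry the centroid is at mid-width, x̄ = 1.6 in.
All pieces are centred on the vertical centroidal axis, so I = ΣĪ (holes subtracted) = 23.917 in⁴.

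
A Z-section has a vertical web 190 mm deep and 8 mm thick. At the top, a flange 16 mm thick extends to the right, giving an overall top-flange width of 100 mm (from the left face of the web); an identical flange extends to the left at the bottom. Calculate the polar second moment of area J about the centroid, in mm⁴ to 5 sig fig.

Treat the section as a set of non-overlapping primitives; coordinates are from the bounding-box lower-left.
Web: 8 × 190, A = 1 520 mm², y = 95 mm, Ī = 4 572 667 mm⁴.
Top flange (beyond web): 92 × 16, A = 1 472 mm², y = 182 mm, Ī = 31402.67 mm⁴.
Bottom flange (beyond web): 92 × 16, A = 1 472 mm², y = 8 mm, Ī = 31402.67 mm⁴.
Centroid: ȳ = ΣA·y / ΣA = 95 mm.
Transfer each piece to the centroidal x-axis using Ī + A·d² with d = y − 95:
  web: d = 0 mm → contributes +4 572 667 mm⁴
  top flange (beyond web): d = 87 mm → contributes +11 172 971 mm⁴
  bottom flange (beyond web): d = -87 mm → contributes +11 172 971 mm⁴
Total I = 26 918 608 mm⁴.
For the y-axis: x̄ = 96 mm.
Repeating about the centroidal y-axis gives I_y = 9 444 608 mm⁴.
Polar second moment: J = I_x + I_y = 36 363 216 mm⁴.

J ≈ 3.6363 × 10⁷ mm⁴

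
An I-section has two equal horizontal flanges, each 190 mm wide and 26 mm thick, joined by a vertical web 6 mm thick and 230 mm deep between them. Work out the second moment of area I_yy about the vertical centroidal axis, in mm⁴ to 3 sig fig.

I_yy ≈ 2.97 × 10⁷ mm⁴

Break the section into simple shapes (no overlaps), measuring from the bottom-left corner of the bounding box.
Bottom flange: 190 × 26, A = 4 940 mm², x = 95 mm, Ī = 14 861 167 mm⁴.
Web: 6 × 230, A = 1 380 mm², x = 95 mm, Ī = 4 140 mm⁴.
Top flange: 190 × 26, A = 4 940 mm², x = 95 mm, Ī = 14 861 167 mm⁴.
By symmetry the centroid is at mid-width, x̄ = 95 mm.
All pieces are centred on the vertical centroidal axis, so I = ΣĪ = 29 726 473 mm⁴.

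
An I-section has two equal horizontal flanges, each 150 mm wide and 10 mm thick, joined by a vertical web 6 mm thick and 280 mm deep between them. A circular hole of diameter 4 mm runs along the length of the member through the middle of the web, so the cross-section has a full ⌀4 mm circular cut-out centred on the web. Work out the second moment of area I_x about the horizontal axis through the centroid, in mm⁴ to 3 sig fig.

I_x ≈ 7.41 × 10⁷ mm⁴

Treat the section as a set of non-overlapping primitives; coordinates are from the bounding-box lower-left.
Bottom flange: 150 × 10, A = 1 500 mm², y = 5 mm, Ī = 12 500 mm⁴.
Web: 6 × 280, A = 1 680 mm², y = 150 mm, Ī = 10 976 000 mm⁴.
Top flange: 150 × 10, A = 1 500 mm², y = 295 mm, Ī = 12 500 mm⁴.
Hole (subtracted): ⌀4, A = 12.566 mm², y = 150 mm, Ī = 12.566 mm⁴.
By symmetry the centroid is at mid-height, ȳ = 150 mm.
Transfer each piece to the horizontal axis through the centroid using Ī + A·d² with d = y − 150:
  bottom flange: d = -145 mm → contributes +31 550 000 mm⁴
  web: d = 0 mm → contributes +10 976 000 mm⁴
  top flange: d = 145 mm → contributes +31 550 000 mm⁴
  hole: d = 0 mm → contributes −12.566 mm⁴
Total I = 74 075 987 mm⁴.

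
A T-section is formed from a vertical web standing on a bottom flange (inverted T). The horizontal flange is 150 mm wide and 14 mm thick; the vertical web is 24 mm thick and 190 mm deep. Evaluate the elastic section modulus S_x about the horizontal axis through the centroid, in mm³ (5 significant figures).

Treat the section as a set of non-overlapping primitives; coordinates are from the bounding-box lower-left.
Flange: 150 × 14, A = 2 100 mm², y = 7 mm, Ī = 34 300 mm⁴.
Web: 24 × 190, A = 4 560 mm², y = 109 mm, Ī = 13 718 000 mm⁴.
Centroid: ȳ = ΣA·y / ΣA = 76.83784 mm.
Transfer each piece to the horizontal axis through the centroid using Ī + A·d² with d = y − 76.83784:
  flange: d = -69.83784 mm → contributes +10 276 680 mm⁴
  web: d = 32.16216 mm → contributes +18 434 885 mm⁴
Total I = 28 711 565 mm⁴.
Extreme fibre distance c = 127.1622 mm; S = I/c = 225 787 mm³.

S_x ≈ 2.2579 × 10⁵ mm³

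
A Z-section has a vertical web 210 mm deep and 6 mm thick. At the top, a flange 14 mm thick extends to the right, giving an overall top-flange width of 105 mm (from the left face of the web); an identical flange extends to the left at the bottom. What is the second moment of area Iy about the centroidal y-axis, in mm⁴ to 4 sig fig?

Iy ≈ 9.908 × 10⁶ mm⁴

Split into non-overlapping primitives; take the origin at the lower-left of the bounding box.
Web: 6 × 210, A = 1 260 mm², x = 102 mm, Ī = 3 780 mm⁴.
Top flange (beyond web): 99 × 14, A = 1 386 mm², x = 154.5 mm, Ī = 1 132 016 mm⁴.
Bottom flange (beyond web): 99 × 14, A = 1 386 mm², x = 49.5 mm, Ī = 1 132 016 mm⁴.
Centroid: x̄ = ΣA·x / ΣA = 102 mm.
Transfer each piece to the centroidal y-axis using Ī + A·d² with d = x − 102:
  web: d = 0 mm → contributes +3 780 mm⁴
  top flange (beyond web): d = 52.5 mm → contributes +4 952 178 mm⁴
  bottom flange (beyond web): d = -52.5 mm → contributes +4 952 178 mm⁴
Total I = 9 908 136 mm⁴.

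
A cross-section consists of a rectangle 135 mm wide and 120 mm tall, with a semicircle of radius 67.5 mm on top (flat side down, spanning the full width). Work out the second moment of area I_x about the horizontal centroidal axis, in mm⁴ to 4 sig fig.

I_x ≈ 6.073 × 10⁷ mm⁴

Split into non-overlapping primitives; take the origin at the lower-left of the bounding box.
Rectangular body: 135 × 120, A = 16 200 mm², y = 60 mm, Ī = 19 440 000 mm⁴.
Semicircular cap: semicircle r = 67.5, A = 7156.94 mm², y = 148.648 mm, Ī = 2 278 490 mm⁴.
Centroid: ȳ = ΣA·y / ΣA = 87.1631 mm.
Transfer each piece to the horizontal centroidal axis using Ī + A·d² with d = y − 87.1631:
  rectangular body: d = -27.1631 mm → contributes +31 392 940 mm⁴
  semicircular cap: d = 61.4848 mm → contributes +29 334 412 mm⁴
Total I = 60 727 352 mm⁴.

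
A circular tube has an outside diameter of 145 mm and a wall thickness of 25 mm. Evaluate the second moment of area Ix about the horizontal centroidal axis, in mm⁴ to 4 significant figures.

Ix ≈ 1.770 × 10⁷ mm⁴

Treat the section as a set of non-overlapping primitives; coordinates are from the bounding-box lower-left.
Outer circle: ⌀145, A = 16 513 mm², y = 72.5 mm, Ī = 21 699 109 mm⁴.
Bore (subtracted): ⌀95, A = 7088.22 mm², y = 72.5 mm, Ī = 3 998 198 mm⁴.
By symmetry the centroid is at mid-height, ȳ = 72.5 mm.
All pieces are centred on the horizontal centroidal axis, so I = ΣĪ (holes subtracted) = 17 700 911 mm⁴.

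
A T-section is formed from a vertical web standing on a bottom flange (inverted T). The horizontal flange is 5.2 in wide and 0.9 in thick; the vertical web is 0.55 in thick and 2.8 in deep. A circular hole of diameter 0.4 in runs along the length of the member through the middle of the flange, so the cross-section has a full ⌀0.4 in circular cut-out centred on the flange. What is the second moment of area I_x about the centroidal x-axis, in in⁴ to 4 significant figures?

Decompose the section into non-overlapping parts with the origin at the bottom-left of its bounding rectangle.
Flange: 5.2 × 0.9, A = 4.68 in², y = 0.45 in, Ī = 0.3159 in⁴.
Web: 0.55 × 2.8, A = 1.54 in², y = 2.3 in, Ī = 1.00613 in⁴.
Hole (subtracted): ⌀0.4, A = 0.125664 in², y = 0.45 in, Ī = 0.00125664 in⁴.
Centroid: ȳ = ΣA·y / ΣA = 0.917483 in.
Transfer each piece to the centroidal x-axis using Ī + A·d² with d = y − 0.917483:
  flange: d = -0.467483 in → contributes +1.33867 in⁴
  web: d = 1.38252 in → contributes +3.94962 in⁴
  hole: d = -0.467483 in → contributes −0.0287193 in⁴
Total I = 5.25957 in⁴.

I_x ≈ 5.260 in⁴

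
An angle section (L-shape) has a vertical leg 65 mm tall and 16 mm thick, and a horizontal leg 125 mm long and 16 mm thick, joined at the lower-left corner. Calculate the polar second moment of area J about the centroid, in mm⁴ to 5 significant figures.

J ≈ 5.0882 × 10⁶ mm⁴

Split into non-overlapping primitives; take the origin at the lower-left of the bounding box.
Vertical leg: 16 × 65, A = 1 040 mm², y = 32.5 mm, Ī = 366166.7 mm⁴.
Horizontal leg (remainder): 109 × 16, A = 1 744 mm², y = 8 mm, Ī = 37205.33 mm⁴.
Centroid: ȳ = ΣA·y / ΣA = 17.1523 mm.
Transfer each piece to the centroidal x-axis using Ī + A·d² with d = y − 17.1523:
  vertical leg: d = 15.3477 mm → contributes +611140.7 mm⁴
  horizontal leg (remainder): d = -9.152299 mm → contributes +183290.8 mm⁴
Total I = 794431.4 mm⁴.
For the y-axis: x̄ = 47.1523 mm.
Repeating about the centroidal y-axis gives I_y = 4 293 791 mm⁴.
Polar second moment: J = I_x + I_y = 5 088 223 mm⁴.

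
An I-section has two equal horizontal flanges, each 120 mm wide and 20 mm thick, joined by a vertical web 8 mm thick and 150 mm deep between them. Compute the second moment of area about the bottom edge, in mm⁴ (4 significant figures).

Treat the section as a set of non-overlapping primitives; coordinates are from the bounding-box lower-left.
Bottom flange: 120 × 20, A = 2 400 mm², y = 10 mm, Ī = 80 000 mm⁴.
Web: 8 × 150, A = 1 200 mm², y = 95 mm, Ī = 2 250 000 mm⁴.
Top flange: 120 × 20, A = 2 400 mm², y = 180 mm, Ī = 80 000 mm⁴.
Transfer each piece to the bottom edge using Ī + A·d² with d = y − 0:
  bottom flange: d = 10 mm → contributes +320 000 mm⁴
  web: d = 95 mm → contributes +13 080 000 mm⁴
  top flange: d = 180 mm → contributes +77 840 000 mm⁴
Total I = 91 240 000 mm⁴.

I_base ≈ 9.124 × 10⁷ mm⁴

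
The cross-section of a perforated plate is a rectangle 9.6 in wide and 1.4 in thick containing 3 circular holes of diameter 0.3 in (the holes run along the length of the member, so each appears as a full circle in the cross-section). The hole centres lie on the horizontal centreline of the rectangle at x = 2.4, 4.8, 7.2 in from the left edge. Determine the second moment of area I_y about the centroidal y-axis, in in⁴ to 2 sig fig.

Treat the section as a set of non-overlapping primitives; coordinates are from the bounding-box lower-left.
Plate: 9.6 × 1.4, A = 13.44 in², x = 4.8 in, Ī = 103.2 in⁴.
Hole 1 (subtracted): ⌀0.3, A = 0.07069 in², x = 2.4 in, Ī = 0.0003976 in⁴.
Hole 2 (subtracted): ⌀0.3, A = 0.07069 in², x = 4.8 in, Ī = 0.0003976 in⁴.
Hole 3 (subtracted): ⌀0.3, A = 0.07069 in², x = 7.2 in, Ī = 0.0003976 in⁴.
By symmetry the centroid is at mid-width, x̄ = 4.8 in.
Transfer each piece to the centroidal y-axis using Ī + A·d² with d = x − 4.8:
  plate: d = 0 in → contributes +103.2 in⁴
  hole 1: d = -2.4 in → contributes −0.4075 in⁴
  hole 2: d = 0 in → contributes −0.0003976 in⁴
  hole 3: d = 2.4 in → contributes −0.4075 in⁴
Total I = 102.4 in⁴.

I_y ≈ 100 in⁴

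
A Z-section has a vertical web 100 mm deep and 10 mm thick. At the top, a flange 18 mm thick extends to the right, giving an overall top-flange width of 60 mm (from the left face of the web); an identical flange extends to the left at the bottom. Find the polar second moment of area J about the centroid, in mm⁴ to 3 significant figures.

Decompose the section into non-overlapping parts with the origin at the bottom-left of its bounding rectangle.
Web: 10 × 100, A = 1 000 mm², y = 50 mm, Ī = 833 333 mm⁴.
Top flange (beyond web): 50 × 18, A = 900 mm², y = 91 mm, Ī = 24 300 mm⁴.
Bottom flange (beyond web): 50 × 18, A = 900 mm², y = 9 mm, Ī = 24 300 mm⁴.
Centroid: ȳ = ΣA·y / ΣA = 50 mm.
Transfer each piece to the centroidal x-axis using Ī + A·d² with d = y − 50:
  web: d = 0 mm → contributes +833 333 mm⁴
  top flange (beyond web): d = 41 mm → contributes +1 537 200 mm⁴
  bottom flange (beyond web): d = -41 mm → contributes +1 537 200 mm⁴
Total I = 3 907 733 mm⁴.
For the y-axis: x̄ = 55 mm.
Repeating about the centroidal y-axis gives I_y = 2 003 333 mm⁴.
Polar second moment: J = I_x + I_y = 5 911 067 mm⁴.

J ≈ 5.91 × 10⁶ mm⁴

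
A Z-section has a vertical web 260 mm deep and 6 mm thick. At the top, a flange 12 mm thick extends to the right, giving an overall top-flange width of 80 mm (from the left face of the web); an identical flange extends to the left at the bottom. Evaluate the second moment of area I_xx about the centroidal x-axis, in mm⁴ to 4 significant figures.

I_xx ≈ 3.612 × 10⁷ mm⁴

Split into non-overlapping primitives; take the origin at the lower-left of the bounding box.
Web: 6 × 260, A = 1 560 mm², y = 130 mm, Ī = 8 788 000 mm⁴.
Top flange (beyond web): 74 × 12, A = 888 mm², y = 254 mm, Ī = 10 656 mm⁴.
Bottom flange (beyond web): 74 × 12, A = 888 mm², y = 6 mm, Ī = 10 656 mm⁴.
Centroid: ȳ = ΣA·y / ΣA = 130 mm.
Transfer each piece to the centroidal x-axis using Ī + A·d² with d = y − 130:
  web: d = 0 mm → contributes +8 788 000 mm⁴
  top flange (beyond web): d = 124 mm → contributes +13 664 544 mm⁴
  bottom flange (beyond web): d = -124 mm → contributes +13 664 544 mm⁴
Total I = 36 117 088 mm⁴.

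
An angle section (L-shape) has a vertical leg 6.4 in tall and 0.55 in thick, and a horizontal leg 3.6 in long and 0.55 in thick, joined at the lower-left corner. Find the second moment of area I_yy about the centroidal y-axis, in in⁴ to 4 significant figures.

I_yy ≈ 5.070 in⁴

Split into non-overlapping primitives; take the origin at the lower-left of the bounding box.
Vertical leg: 0.55 × 6.4, A = 3.52 in², x = 0.275 in, Ī = 0.0887333 in⁴.
Horizontal leg (remainder): 3.05 × 0.55, A = 1.6775 in², x = 2.075 in, Ī = 1.30041 in⁴.
Centroid: x̄ = ΣA·x / ΣA = 0.855952 in.
Transfer each piece to the centroidal y-axis using Ī + A·d² with d = x − 0.855952:
  vertical leg: d = -0.580952 in → contributes +1.27675 in⁴
  horizontal leg (remainder): d = 1.21905 in → contributes +3.79331 in⁴
Total I = 5.07006 in⁴.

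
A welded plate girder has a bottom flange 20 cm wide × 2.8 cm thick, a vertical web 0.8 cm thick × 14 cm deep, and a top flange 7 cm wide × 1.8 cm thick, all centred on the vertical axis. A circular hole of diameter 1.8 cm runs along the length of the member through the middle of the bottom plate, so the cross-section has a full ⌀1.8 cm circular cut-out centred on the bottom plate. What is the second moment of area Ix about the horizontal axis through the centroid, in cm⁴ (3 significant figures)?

Ix ≈ 3200 cm⁴

Treat the section as a set of non-overlapping primitives; coordinates are from the bounding-box lower-left.
Bottom plate: 20 × 2.8, A = 56 cm², y = 1.4 cm, Ī = 36.587 cm⁴.
Web plate: 0.8 × 14, A = 11.2 cm², y = 9.8 cm, Ī = 182.93 cm⁴.
Top plate: 7 × 1.8, A = 12.6 cm², y = 17.7 cm, Ī = 3.402 cm⁴.
Hole (subtracted): ⌀1.8, A = 2.5447 cm², y = 1.4 cm, Ī = 0.5153 cm⁴.
Centroid: ȳ = ΣA·y / ΣA = 5.2762 cm.
Transfer each piece to the horizontal axis through the centroid using Ī + A·d² with d = y − 5.2762:
  bottom plate: d = -3.8762 cm → contributes +878 cm⁴
  web plate: d = 4.5238 cm → contributes +412.13 cm⁴
  top plate: d = 12.424 cm → contributes +1948.2 cm⁴
  hole: d = -3.8762 cm → contributes −38.75 cm⁴
Total I = 3199.6 cm⁴.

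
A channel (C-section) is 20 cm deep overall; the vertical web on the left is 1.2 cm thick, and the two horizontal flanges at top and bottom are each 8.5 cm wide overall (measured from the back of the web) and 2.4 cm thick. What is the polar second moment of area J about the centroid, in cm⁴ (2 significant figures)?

Break the section into simple shapes (no overlaps), measuring from the bottom-left corner of the bounding box.
Web: 1.2 × 20, A = 24 cm², y = 10 cm, Ī = 800 cm⁴.
Top flange (beyond web): 7.3 × 2.4, A = 17.52 cm², y = 18.8 cm, Ī = 8.41 cm⁴.
Bottom flange (beyond web): 7.3 × 2.4, A = 17.52 cm², y = 1.2 cm, Ī = 8.41 cm⁴.
By symmetry the centroid is at mid-height, ȳ = 10 cm.
Transfer each piece to the centroidal x-axis using Ī + A·d² with d = y − 10:
  web: d = 0 cm → contributes +800 cm⁴
  top flange (beyond web): d = 8.8 cm → contributes +1 365 cm⁴
  bottom flange (beyond web): d = -8.8 cm → contributes +1 365 cm⁴
Total I = 3 530 cm⁴.
For the y-axis: x̄ = 3.122 cm.
Repeating about the centroidal y-axis gives I_y = 415.8 cm⁴.
Polar second moment: J = I_x + I_y = 3 946 cm⁴.

J ≈ 3900 cm⁴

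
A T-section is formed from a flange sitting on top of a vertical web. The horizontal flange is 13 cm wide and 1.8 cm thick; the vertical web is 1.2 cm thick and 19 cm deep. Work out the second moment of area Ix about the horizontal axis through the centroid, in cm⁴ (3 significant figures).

Break the section into simple shapes (no overlaps), measuring from the bottom-left corner of the bounding box.
Flange: 13 × 1.8, A = 23.4 cm², y = 19.9 cm, Ī = 6.318 cm⁴.
Web: 1.2 × 19, A = 22.8 cm², y = 9.5 cm, Ī = 685.9 cm⁴.
Centroid: ȳ = ΣA·y / ΣA = 14.768 cm.
Transfer each piece to the horizontal axis through the centroid using Ī + A·d² with d = y − 14.768:
  flange: d = 5.1325 cm → contributes +622.73 cm⁴
  web: d = -5.2675 cm → contributes +1318.5 cm⁴
Total I = 1941.3 cm⁴.

Ix ≈ 1940 cm⁴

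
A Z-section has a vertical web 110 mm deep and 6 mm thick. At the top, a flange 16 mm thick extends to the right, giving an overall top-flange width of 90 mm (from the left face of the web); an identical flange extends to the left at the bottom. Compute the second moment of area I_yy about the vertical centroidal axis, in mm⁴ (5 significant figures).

Break the section into simple shapes (no overlaps), measuring from the bottom-left corner of the bounding box.
Web: 6 × 110, A = 660 mm², x = 87 mm, Ī = 1 980 mm⁴.
Top flange (beyond web): 84 × 16, A = 1 344 mm², x = 132 mm, Ī = 790 272 mm⁴.
Bottom flange (beyond web): 84 × 16, A = 1 344 mm², x = 42 mm, Ī = 790 272 mm⁴.
Centroid: x̄ = ΣA·x / ΣA = 87 mm.
Transfer each piece to the vertical centroidal axis using Ī + A·d² with d = x − 87:
  web: d = 0 mm → contributes +1 980 mm⁴
  top flange (beyond web): d = 45 mm → contributes +3 511 872 mm⁴
  bottom flange (beyond web): d = -45 mm → contributes +3 511 872 mm⁴
Total I = 7 025 724 mm⁴.

I_yy ≈ 7.0257 × 10⁶ mm⁴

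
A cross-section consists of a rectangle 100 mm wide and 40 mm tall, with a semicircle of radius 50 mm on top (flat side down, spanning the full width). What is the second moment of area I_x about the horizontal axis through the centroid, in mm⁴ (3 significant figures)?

Treat the section as a set of non-overlapping primitives; coordinates are from the bounding-box lower-left.
Rectangular body: 100 × 40, A = 4 000 mm², y = 20 mm, Ī = 533 333 mm⁴.
Semicircular cap: semicircle r = 50, A = 3 927 mm², y = 61.221 mm, Ī = 685 981 mm⁴.
Centroid: ȳ = ΣA·y / ΣA = 40.421 mm.
Transfer each piece to the horizontal axis through the centroid using Ī + A·d² with d = y − 40.421:
  rectangular body: d = -20.421 mm → contributes +2 201 321 mm⁴
  semicircular cap: d = 20.8 mm → contributes +2 384 980 mm⁴
Total I = 4 586 301 mm⁴.

I_x ≈ 4.59 × 10⁶ mm⁴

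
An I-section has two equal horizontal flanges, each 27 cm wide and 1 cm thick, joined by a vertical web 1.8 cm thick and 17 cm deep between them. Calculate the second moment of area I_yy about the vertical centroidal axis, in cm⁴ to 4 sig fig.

Split into non-overlapping primitives; take the origin at the lower-left of the bounding box.
Bottom flange: 27 × 1, A = 27 cm², x = 13.5 cm, Ī = 1640.25 cm⁴.
Web: 1.8 × 17, A = 30.6 cm², x = 13.5 cm, Ī = 8.262 cm⁴.
Top flange: 27 × 1, A = 27 cm², x = 13.5 cm, Ī = 1640.25 cm⁴.
By symmetry the centroid is at mid-width, x̄ = 13.5 cm.
All pieces are centred on the vertical centroidal axis, so I = ΣĪ = 3288.76 cm⁴.

I_yy ≈ 3289 cm⁴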